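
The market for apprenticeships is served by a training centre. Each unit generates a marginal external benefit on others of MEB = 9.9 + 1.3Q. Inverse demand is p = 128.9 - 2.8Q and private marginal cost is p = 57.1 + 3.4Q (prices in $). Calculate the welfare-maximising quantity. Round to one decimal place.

Q* = 16.7

Social marginal cost = private MC − MEB = 47.2 + 2.1Q.
Set SMC = demand: 47.2 + 2.1Q = 128.9 - 2.8Q → Q* = 16.6735.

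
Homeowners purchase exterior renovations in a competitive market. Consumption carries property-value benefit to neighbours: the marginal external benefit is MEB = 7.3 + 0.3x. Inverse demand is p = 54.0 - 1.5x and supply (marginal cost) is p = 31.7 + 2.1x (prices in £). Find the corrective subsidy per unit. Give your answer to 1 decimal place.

subsidy = £10.0 per unit

Social marginal benefit = demand + MEB = 61.3 - 1.2x.
Set SMB = MC: 61.3 - 1.2x = 31.7 + 2.1x → x* = 8.9697.
The Pigouvian subsidy equals MEB at x*: 7.3 + 0.3×8.9697 = 9.9909.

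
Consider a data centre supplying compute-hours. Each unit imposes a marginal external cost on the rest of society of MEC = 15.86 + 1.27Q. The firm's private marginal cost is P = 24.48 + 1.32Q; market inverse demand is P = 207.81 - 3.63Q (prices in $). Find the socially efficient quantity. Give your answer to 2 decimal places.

Q* = 26.92

Social marginal cost = private MC + MEC = 40.34 + 2.59Q.
Set SMC = demand: 40.34 + 2.59Q = 207.81 - 3.63Q → Q* = 26.9244.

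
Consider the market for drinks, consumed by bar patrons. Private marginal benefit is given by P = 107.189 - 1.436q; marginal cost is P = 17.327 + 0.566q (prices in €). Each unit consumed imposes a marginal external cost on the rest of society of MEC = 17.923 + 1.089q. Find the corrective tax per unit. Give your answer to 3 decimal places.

tax = €43.268 per unit

Social marginal benefit = demand − MEC = 89.266 - 2.525q.
Set SMB = MC: 89.266 - 2.525q = 17.327 + 0.566q → q* = 23.2737.
The Pigouvian tax equals MEC at q*: 17.923 + 1.089×23.2737 = 43.2681.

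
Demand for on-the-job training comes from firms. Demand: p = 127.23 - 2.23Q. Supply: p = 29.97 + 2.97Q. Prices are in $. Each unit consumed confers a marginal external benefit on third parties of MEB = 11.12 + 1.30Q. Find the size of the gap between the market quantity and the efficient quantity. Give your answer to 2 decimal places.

9.09 units

Market equilibrium (private): 29.97 + 2.97Q = 127.23 - 2.23Q → Q_m = 18.7038.
Social marginal benefit = demand + MEB = 138.35 - 0.93Q.
Set SMB = MC: 138.35 - 0.93Q = 29.97 + 2.97Q → Q* = 27.7897.
Gap = |18.7038 − 27.7897| = 9.0859.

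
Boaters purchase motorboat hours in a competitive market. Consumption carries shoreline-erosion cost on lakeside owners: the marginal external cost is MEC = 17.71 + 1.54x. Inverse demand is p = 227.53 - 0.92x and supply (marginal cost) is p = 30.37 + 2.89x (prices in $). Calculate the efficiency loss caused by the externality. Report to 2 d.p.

Market equilibrium (private): 30.37 + 2.89x = 227.53 - 0.92x → x_m = 51.7480.
Social marginal benefit = demand − MEC = 209.82 - 2.46x.
Set SMB = MC: 209.82 - 2.46x = 30.37 + 2.89x → x* = 33.5421.
Height of the DWL triangle at x_m is MC(x_m) − SMB(x_m) = MEC(x_m) = 97.4020.
DWL = ½ × 18.2059 × 97.4020 = 886.6455.

DWL = $886.65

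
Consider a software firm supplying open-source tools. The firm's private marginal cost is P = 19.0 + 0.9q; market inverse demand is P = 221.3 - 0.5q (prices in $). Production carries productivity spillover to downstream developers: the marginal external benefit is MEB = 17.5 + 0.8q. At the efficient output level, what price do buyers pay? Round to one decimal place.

Social marginal cost = private MC − MEB = 1.5 + 0.1q.
Set SMC = demand: 1.5 + 0.1q = 221.3 - 0.5q → q* = 366.3333.
Consumer price on the demand curve at q*: 221.3 − 0.5×366.3333 = 38.1334.

P = $38.1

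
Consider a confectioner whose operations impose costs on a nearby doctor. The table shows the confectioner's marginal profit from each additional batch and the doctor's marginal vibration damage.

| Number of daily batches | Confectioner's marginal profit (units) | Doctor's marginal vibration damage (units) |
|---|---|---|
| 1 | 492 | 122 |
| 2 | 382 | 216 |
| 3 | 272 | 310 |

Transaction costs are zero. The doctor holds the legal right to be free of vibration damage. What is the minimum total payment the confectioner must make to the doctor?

Efficient level: marginal profit ≥ marginal vibration damage through level 2, so k* = 2.
With the doctor holding the right, the confectioner must at least compensate total damage at k*: 122 + 216 = 338.

338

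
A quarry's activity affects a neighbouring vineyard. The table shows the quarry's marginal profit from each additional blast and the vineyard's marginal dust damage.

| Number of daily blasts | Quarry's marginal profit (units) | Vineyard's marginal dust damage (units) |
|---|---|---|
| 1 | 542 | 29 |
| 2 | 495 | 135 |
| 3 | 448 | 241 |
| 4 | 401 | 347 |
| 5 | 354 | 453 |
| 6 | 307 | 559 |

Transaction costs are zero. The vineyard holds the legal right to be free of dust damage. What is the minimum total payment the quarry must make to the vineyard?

752

Efficient level: marginal profit ≥ marginal dust damage through level 4, so k* = 4.
With the vineyard holding the right, the quarry must at least compensate total damage at k*: 29 + 135 + 241 + 347 = 752.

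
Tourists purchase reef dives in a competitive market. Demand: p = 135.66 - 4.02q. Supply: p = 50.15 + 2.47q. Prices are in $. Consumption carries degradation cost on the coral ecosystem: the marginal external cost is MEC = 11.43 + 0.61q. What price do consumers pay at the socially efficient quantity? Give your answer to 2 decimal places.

Social marginal benefit = demand − MEC = 124.23 - 4.63q.
Set SMB = MC: 124.23 - 4.63q = 50.15 + 2.47q → q* = 10.4338.
Consumer price on the demand curve at q*: 135.66 − 4.02×10.4338 = 93.7161.

P = $93.72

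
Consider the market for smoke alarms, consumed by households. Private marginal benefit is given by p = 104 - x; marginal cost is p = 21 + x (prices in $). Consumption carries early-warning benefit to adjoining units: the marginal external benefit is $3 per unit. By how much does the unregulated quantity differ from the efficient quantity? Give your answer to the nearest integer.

Market equilibrium (private): 21 + x = 104 - x → x_m = 41.5000.
Social marginal benefit = demand + MEB = 107 - x.
Set SMB = MC: 107 - x = 21 + x → x* = 43.0000.
Gap = |41.5000 − 43.0000| = 1.5000.

2 units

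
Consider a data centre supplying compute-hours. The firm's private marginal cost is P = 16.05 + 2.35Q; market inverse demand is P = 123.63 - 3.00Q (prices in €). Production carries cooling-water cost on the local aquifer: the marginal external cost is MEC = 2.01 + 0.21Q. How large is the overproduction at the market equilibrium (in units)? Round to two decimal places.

1.12 units

Market equilibrium (private): 16.05 + 2.35Q = 123.63 - 3.00Q → Q_m = 20.1084.
Social marginal cost = private MC + MEC = 18.06 + 2.56Q.
Set SMC = demand: 18.06 + 2.56Q = 123.63 - 3.00Q → Q* = 18.9874.
Gap = |20.1084 − 18.9874| = 1.1210.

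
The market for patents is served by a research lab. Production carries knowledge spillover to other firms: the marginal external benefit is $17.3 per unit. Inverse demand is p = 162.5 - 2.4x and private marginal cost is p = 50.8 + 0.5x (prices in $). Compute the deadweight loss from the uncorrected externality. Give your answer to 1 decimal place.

Market equilibrium (private): 50.8 + 0.5x = 162.5 - 2.4x → x_m = 38.5172.
Social marginal cost = private MC − MEB = 33.5 + 0.5x.
Set SMC = demand: 33.5 + 0.5x = 162.5 - 2.4x → x* = 44.4828.
Height of the DWL triangle at x_m is demand(x_m) − SMC(x_m) = MEB(x_m) = 17.3000.
DWL = ½ × 5.9656 × 17.3000 = 51.6024.

DWL = $51.6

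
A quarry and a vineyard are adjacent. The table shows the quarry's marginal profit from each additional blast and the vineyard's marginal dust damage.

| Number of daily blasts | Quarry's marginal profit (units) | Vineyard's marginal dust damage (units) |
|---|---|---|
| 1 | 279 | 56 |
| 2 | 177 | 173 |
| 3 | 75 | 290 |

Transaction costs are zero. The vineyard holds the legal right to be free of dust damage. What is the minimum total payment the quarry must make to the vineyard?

Efficient level: marginal profit ≥ marginal dust damage through level 2, so k* = 2.
With the vineyard holding the right, the quarry must at least compensate total damage at k*: 56 + 173 = 229.

229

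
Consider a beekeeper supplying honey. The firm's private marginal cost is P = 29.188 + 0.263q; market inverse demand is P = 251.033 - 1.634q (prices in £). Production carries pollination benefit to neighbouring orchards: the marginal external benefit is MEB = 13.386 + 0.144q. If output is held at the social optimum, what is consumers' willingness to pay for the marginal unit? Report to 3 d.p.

P = £31.770

Social marginal cost = private MC − MEB = 15.802 + 0.119q.
Set SMC = demand: 15.802 + 0.119q = 251.033 - 1.634q → q* = 134.1877.
Consumer price on the demand curve at q*: 251.033 − 1.634×134.1877 = 31.7703.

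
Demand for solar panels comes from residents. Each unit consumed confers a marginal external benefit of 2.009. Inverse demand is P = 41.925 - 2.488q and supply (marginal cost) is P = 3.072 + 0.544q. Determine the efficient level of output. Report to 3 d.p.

Social marginal benefit = demand + MEB = 43.934 - 2.488q.
Set SMB = MC: 43.934 - 2.488q = 3.072 + 0.544q → q* = 13.4769.

q* = 13.477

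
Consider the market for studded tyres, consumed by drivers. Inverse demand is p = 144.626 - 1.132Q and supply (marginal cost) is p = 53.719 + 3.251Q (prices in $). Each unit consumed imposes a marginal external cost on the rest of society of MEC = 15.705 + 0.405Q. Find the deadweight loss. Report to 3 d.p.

DWL = $60.678

Market equilibrium (private): 53.719 + 3.251Q = 144.626 - 1.132Q → Q_m = 20.7408.
Social marginal benefit = demand − MEC = 128.921 - 1.537Q.
Set SMB = MC: 128.921 - 1.537Q = 53.719 + 3.251Q → Q* = 15.7063.
The welfare-loss triangle has base |Q_m − Q*| and height MEC(Q_m) (the vertical gap between SMB and MC is zero at Q* and MEC at Q_m).
DWL = ½ × 5.0345 × 24.1050 = 60.6783.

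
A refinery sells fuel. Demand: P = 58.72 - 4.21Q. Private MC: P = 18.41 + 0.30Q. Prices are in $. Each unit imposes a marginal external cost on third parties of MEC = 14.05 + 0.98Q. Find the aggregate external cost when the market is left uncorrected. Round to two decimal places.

Market equilibrium (private): 18.41 + 0.30Q = 58.72 - 4.21Q → Q_m = 8.9379.
Total external cost = ∫₀^{Q_m} (14.05 + 0.98Q) dQ = 14.05×8.9379 + ½×0.98×8.9379² = 164.7217.

$164.72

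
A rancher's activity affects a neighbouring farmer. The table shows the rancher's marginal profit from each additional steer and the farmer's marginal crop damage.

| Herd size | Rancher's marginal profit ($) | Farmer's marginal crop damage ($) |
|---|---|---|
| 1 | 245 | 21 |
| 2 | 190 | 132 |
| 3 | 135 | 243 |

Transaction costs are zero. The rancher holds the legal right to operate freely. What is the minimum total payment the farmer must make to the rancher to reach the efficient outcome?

Left alone the rancher would choose level 3 (marginal profit stays positive).
Efficient level: k* = 2 (marginal profit ≥ marginal crop damage through 2).
The farmer must at least cover the rancher's forgone profit from cutting 3→2: 135 = 135.

$135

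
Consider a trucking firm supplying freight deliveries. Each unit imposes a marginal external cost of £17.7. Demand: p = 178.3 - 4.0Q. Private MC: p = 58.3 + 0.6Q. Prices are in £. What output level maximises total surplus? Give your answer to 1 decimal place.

Social marginal cost = private MC + MEC = 76.0 + 0.6Q.
Set SMC = demand: 76.0 + 0.6Q = 178.3 - 4.0Q → Q* = 22.2391.

Q* = 22.2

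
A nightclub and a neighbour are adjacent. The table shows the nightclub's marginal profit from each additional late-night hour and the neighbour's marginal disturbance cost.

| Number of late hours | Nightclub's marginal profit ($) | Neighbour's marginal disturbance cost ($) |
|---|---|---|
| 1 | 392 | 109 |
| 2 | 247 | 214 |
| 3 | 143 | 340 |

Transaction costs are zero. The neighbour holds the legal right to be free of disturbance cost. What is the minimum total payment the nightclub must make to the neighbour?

Efficient level: marginal profit ≥ marginal disturbance cost through level 2, so k* = 2.
With the neighbour holding the right, the nightclub must at least compensate total damage at k*: 109 + 214 = 323.

$323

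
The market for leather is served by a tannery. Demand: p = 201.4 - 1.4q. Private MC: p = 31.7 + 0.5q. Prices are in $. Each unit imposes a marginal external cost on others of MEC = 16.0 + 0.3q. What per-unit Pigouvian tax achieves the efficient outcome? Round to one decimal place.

Social marginal cost = private MC + MEC = 47.7 + 0.8q.
Set SMC = demand: 47.7 + 0.8q = 201.4 - 1.4q → q* = 69.8636.
The Pigouvian tax equals MEC at q*: 16.0 + 0.3×69.8636 = 36.9591.

tax = $37.0 per unit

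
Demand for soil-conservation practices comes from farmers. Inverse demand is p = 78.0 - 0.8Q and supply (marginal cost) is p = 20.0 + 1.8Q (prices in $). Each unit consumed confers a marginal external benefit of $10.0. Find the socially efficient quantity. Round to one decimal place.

Q* = 26.2

Social marginal benefit = demand + MEB = 88.0 - 0.8Q.
Set SMB = MC: 88.0 - 0.8Q = 20.0 + 1.8Q → Q* = 26.1538.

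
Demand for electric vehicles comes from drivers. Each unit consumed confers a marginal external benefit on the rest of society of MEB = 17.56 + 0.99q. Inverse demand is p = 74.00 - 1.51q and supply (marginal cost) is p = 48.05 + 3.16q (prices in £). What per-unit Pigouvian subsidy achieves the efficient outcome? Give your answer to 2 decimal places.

Social marginal benefit = demand + MEB = 91.56 - 0.52q.
Set SMB = MC: 91.56 - 0.52q = 48.05 + 3.16q → q* = 11.8234.
The Pigouvian subsidy equals MEB at q*: 17.56 + 0.99×11.8234 = 29.2652.

subsidy = £29.27 per unit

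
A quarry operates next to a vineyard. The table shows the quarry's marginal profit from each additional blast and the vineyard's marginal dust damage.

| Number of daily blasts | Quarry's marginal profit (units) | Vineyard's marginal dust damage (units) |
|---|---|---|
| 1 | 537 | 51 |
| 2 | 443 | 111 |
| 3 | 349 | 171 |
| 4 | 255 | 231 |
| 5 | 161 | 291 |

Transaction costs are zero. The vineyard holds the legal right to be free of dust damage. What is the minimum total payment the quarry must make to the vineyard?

564

Efficient level: marginal profit ≥ marginal dust damage through level 4, so k* = 4.
With the vineyard holding the right, the quarry must at least compensate total damage at k*: 51 + 111 + 171 + 231 = 564.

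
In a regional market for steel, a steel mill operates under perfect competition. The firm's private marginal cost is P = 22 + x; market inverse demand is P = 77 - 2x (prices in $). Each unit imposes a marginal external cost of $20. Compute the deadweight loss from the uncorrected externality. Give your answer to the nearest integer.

DWL = $67

Market equilibrium (private): 22 + x = 77 - 2x → x_m = 18.3333.
Social marginal cost = private MC + MEC = 42 + x.
Set SMC = demand: 42 + x = 77 - 2x → x* = 11.6667.
Height of the DWL triangle at x_m is SMC(x_m) − demand(x_m) = MEC(x_m) = 20.0000.
DWL = ½ × 6.6666 × 20.0000 = 66.6660.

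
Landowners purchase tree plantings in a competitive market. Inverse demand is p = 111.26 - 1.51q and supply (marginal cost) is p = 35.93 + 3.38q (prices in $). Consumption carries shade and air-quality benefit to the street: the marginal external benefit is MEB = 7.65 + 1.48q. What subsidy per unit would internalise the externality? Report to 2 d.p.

subsidy = $43.66 per unit

Social marginal benefit = demand + MEB = 118.91 - 0.03q.
Set SMB = MC: 118.91 - 0.03q = 35.93 + 3.38q → q* = 24.3343.
The Pigouvian subsidy equals MEB at q*: 7.65 + 1.48×24.3343 = 43.6648.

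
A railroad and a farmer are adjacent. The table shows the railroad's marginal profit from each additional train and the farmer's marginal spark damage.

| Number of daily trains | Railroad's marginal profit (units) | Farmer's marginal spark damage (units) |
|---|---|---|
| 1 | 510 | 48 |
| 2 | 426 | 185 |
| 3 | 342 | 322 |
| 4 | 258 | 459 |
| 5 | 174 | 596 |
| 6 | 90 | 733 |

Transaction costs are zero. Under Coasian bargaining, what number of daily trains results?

3

Bargaining reaches the level where marginal profit last exceeds marginal spark damage.
That holds through level 3 (342 ≥ 322) but not at 4 (258 < 459).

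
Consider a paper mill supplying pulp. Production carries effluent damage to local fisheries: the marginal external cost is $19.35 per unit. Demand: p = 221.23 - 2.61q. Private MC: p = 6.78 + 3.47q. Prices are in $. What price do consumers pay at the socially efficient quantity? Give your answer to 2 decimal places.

Social marginal cost = private MC + MEC = 26.13 + 3.47q.
Set SMC = demand: 26.13 + 3.47q = 221.23 - 2.61q → q* = 32.0888.
Consumer price on the demand curve at q*: 221.23 − 2.61×32.0888 = 137.4782.

P = $137.48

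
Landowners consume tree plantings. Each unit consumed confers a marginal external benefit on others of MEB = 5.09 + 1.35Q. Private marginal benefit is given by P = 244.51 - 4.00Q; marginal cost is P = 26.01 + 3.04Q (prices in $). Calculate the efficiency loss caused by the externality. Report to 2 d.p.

Market equilibrium (private): 26.01 + 3.04Q = 244.51 - 4.00Q → Q_m = 31.0369.
Social marginal benefit = demand + MEB = 249.60 - 2.65Q.
Set SMB = MC: 249.60 - 2.65Q = 26.01 + 3.04Q → Q* = 39.2953.
Between Q* and Q_m the wedge SMB − MC runs linearly from 0 to MEB(Q_m), so the loss is a triangle.
DWL = ½ × 8.2584 × 46.9899 = 194.0307.

DWL = $194.03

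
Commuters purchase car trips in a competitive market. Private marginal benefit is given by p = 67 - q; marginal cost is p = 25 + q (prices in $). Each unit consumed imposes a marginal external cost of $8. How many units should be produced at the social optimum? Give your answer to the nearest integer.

q* = 17

Social marginal benefit = demand − MEC = 59 - q.
Set SMB = MC: 59 - q = 25 + q → q* = 17.0000.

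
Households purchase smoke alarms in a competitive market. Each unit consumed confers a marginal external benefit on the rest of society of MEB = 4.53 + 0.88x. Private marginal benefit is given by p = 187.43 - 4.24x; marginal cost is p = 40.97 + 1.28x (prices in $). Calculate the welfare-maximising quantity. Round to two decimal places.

Social marginal benefit = demand + MEB = 191.96 - 3.36x.
Set SMB = MC: 191.96 - 3.36x = 40.97 + 1.28x → x* = 32.5409.

x* = 32.54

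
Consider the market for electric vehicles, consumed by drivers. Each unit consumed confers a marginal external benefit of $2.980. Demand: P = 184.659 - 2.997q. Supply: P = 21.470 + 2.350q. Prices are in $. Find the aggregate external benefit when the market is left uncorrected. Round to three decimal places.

Market equilibrium (private): 21.470 + 2.350q = 184.659 - 2.997q → q_m = 30.5197.
Total external benefit = MEB × q_m = 2.980 × 30.5197 = 90.9487.

$90.949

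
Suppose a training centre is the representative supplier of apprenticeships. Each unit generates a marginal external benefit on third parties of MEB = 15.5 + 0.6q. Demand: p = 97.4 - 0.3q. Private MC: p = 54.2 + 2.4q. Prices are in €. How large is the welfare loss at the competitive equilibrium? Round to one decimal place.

DWL = €150.0

Market equilibrium (private): 54.2 + 2.4q = 97.4 - 0.3q → q_m = 16.0000.
Social marginal cost = private MC − MEB = 38.7 + 1.8q.
Set SMC = demand: 38.7 + 1.8q = 97.4 - 0.3q → q* = 27.9524.
Between q* and q_m the wedge demand − SMC runs linearly from 0 to MEB(q_m), so the loss is a triangle.
DWL = ½ × 11.9524 × 25.1000 = 150.0026.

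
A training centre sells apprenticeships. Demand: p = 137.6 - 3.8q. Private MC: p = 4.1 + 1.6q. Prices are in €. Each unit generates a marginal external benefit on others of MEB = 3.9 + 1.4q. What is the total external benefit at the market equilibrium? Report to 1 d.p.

€524.2

Market equilibrium (private): 4.1 + 1.6q = 137.6 - 3.8q → q_m = 24.7222.
Total external benefit = ∫₀^{q_m} (3.9 + 1.4q) dq = 3.9×24.7222 + ½×1.4×24.7222² = 524.2476.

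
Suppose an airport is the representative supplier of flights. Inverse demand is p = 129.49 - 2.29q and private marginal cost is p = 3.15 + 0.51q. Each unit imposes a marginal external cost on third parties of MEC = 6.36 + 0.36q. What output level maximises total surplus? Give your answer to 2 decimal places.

q* = 37.97

Social marginal cost = private MC + MEC = 9.51 + 0.87q.
Set SMC = demand: 9.51 + 0.87q = 129.49 - 2.29q → q* = 37.9684.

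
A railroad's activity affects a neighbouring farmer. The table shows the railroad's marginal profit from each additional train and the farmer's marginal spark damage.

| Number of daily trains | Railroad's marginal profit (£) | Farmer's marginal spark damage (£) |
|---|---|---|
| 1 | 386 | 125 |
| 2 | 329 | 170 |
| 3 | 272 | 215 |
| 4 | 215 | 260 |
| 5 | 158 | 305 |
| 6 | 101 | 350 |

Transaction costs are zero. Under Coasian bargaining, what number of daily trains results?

3

Bargaining reaches the level where marginal profit last exceeds marginal spark damage.
That holds through level 3 (272 ≥ 215) but not at 4 (215 < 260).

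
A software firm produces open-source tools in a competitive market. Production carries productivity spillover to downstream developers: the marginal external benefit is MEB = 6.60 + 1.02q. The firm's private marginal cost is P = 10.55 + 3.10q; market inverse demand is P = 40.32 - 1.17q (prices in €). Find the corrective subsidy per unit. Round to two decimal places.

Social marginal cost = private MC − MEB = 3.95 + 2.08q.
Set SMC = demand: 3.95 + 2.08q = 40.32 - 1.17q → q* = 11.1908.
The Pigouvian subsidy equals MEB at q*: 6.60 + 1.02×11.1908 = 18.0146.

subsidy = €18.01 per unit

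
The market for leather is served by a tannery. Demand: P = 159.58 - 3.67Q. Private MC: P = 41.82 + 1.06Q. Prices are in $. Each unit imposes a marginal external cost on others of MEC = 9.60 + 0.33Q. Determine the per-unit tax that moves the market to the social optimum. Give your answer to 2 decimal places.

tax = $16.65 per unit

Social marginal cost = private MC + MEC = 51.42 + 1.39Q.
Set SMC = demand: 51.42 + 1.39Q = 159.58 - 3.67Q → Q* = 21.3755.
The Pigouvian tax equals MEC at Q*: 9.60 + 0.33×21.3755 = 16.6539.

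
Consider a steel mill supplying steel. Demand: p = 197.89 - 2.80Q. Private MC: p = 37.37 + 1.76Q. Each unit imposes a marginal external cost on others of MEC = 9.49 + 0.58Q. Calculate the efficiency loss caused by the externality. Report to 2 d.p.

DWL = 87.01

Market equilibrium (private): 37.37 + 1.76Q = 197.89 - 2.80Q → Q_m = 35.2018.
Social marginal cost = private MC + MEC = 46.86 + 2.34Q.
Set SMC = demand: 46.86 + 2.34Q = 197.89 - 2.80Q → Q* = 29.3833.
Between Q* and Q_m the wedge SMC − demand runs linearly from 0 to MEC(Q_m), so the loss is a triangle.
DWL = ½ × 5.8185 × 29.9070 = 87.0069.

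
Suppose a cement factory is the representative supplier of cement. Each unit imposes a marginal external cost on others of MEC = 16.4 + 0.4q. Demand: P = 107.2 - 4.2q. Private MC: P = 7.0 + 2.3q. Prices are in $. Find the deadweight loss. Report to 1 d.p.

DWL = $36.9

Market equilibrium (private): 7.0 + 2.3q = 107.2 - 4.2q → q_m = 15.4154.
Social marginal cost = private MC + MEC = 23.4 + 2.7q.
Set SMC = demand: 23.4 + 2.7q = 107.2 - 4.2q → q* = 12.1449.
Height of the DWL triangle at q_m is SMC(q_m) − demand(q_m) = MEC(q_m) = 22.5662.
DWL = ½ × 3.2705 × 22.5662 = 36.9014.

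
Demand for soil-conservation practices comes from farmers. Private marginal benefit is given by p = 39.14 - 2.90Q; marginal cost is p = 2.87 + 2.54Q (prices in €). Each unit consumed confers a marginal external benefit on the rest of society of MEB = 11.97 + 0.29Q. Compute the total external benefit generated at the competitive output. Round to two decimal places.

Market equilibrium (private): 2.87 + 2.54Q = 39.14 - 2.90Q → Q_m = 6.6673.
Total external benefit = ∫₀^{Q_m} (11.97 + 0.29Q) dQ = 11.97×6.6673 + ½×0.29×6.6673² = 86.2532.

€86.25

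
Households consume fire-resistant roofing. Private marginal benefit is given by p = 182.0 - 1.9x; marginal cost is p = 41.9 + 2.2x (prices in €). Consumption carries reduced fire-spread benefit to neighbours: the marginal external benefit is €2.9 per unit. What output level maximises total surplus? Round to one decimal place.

Social marginal benefit = demand + MEB = 184.9 - 1.9x.
Set SMB = MC: 184.9 - 1.9x = 41.9 + 2.2x → x* = 34.8780.

x* = 34.9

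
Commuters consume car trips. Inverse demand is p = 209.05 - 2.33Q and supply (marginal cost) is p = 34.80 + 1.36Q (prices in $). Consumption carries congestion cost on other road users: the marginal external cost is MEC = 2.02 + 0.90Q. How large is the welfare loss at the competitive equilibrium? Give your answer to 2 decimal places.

Market equilibrium (private): 34.80 + 1.36Q = 209.05 - 2.33Q → Q_m = 47.2222.
Social marginal benefit = demand − MEC = 207.03 - 3.23Q.
Set SMB = MC: 207.03 - 3.23Q = 34.80 + 1.36Q → Q* = 37.5229.
The loss is the area between SMB and MC from Q* to Q_m; with linear curves that's a triangle of height MEC(Q_m).
DWL = ½ × 9.6993 × 44.5200 = 215.9064.

DWL = $215.91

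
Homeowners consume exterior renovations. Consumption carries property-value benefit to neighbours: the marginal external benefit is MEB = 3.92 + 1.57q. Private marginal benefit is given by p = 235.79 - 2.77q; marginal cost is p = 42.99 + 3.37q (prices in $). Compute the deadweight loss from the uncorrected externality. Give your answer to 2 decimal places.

DWL = $309.88

Market equilibrium (private): 42.99 + 3.37q = 235.79 - 2.77q → q_m = 31.4007.
Social marginal benefit = demand + MEB = 239.71 - 1.20q.
Set SMB = MC: 239.71 - 1.20q = 42.99 + 3.37q → q* = 43.0460.
The welfare-loss triangle has base |q_m − q*| and height MEB(q_m) (the vertical gap between SMB and MC is zero at q* and MEB at q_m).
DWL = ½ × 11.6453 × 53.2190 = 309.8756.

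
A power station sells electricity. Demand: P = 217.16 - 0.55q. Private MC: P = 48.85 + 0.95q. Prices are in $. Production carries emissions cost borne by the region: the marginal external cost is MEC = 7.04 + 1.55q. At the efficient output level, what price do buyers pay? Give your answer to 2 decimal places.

P = $188.08

Social marginal cost = private MC + MEC = 55.89 + 2.50q.
Set SMC = demand: 55.89 + 2.50q = 217.16 - 0.55q → q* = 52.8754.
Consumer price on the demand curve at q*: 217.16 − 0.55×52.8754 = 188.0785.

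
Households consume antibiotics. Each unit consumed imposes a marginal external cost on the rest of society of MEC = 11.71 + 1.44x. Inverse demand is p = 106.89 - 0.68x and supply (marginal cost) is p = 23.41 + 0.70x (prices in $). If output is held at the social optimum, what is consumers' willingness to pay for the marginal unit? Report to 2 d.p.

Social marginal benefit = demand − MEC = 95.18 - 2.12x.
Set SMB = MC: 95.18 - 2.12x = 23.41 + 0.70x → x* = 25.4504.
Consumer price on the demand curve at x*: 106.89 − 0.68×25.4504 = 89.5837.

P = $89.58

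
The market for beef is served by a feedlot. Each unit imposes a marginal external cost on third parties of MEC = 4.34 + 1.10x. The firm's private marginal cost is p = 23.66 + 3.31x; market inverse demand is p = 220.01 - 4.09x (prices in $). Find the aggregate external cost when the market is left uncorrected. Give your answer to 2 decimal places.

$502.38

Market equilibrium (private): 23.66 + 3.31x = 220.01 - 4.09x → x_m = 26.5338.
Total external cost = ∫₀^{x_m} (4.34 + 1.10x) dx = 4.34×26.5338 + ½×1.10×26.5338² = 502.3801.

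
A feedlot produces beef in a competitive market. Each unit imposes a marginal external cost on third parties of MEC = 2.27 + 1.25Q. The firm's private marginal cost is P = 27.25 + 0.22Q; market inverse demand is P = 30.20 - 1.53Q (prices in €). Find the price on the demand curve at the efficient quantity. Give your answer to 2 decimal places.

P = €29.85

Social marginal cost = private MC + MEC = 29.52 + 1.47Q.
Set SMC = demand: 29.52 + 1.47Q = 30.20 - 1.53Q → Q* = 0.2267.
Consumer price on the demand curve at Q*: 30.20 − 1.53×0.2267 = 29.8531.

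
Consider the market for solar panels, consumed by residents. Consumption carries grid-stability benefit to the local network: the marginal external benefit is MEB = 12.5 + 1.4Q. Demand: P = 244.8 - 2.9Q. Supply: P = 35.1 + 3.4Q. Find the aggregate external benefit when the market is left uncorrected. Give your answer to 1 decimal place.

Market equilibrium (private): 35.1 + 3.4Q = 244.8 - 2.9Q → Q_m = 33.2857.
Total external benefit = ∫₀^{Q_m} (12.5 + 1.4Q) dQ = 12.5×33.2857 + ½×1.4×33.2857² = 1191.6277.

1191.6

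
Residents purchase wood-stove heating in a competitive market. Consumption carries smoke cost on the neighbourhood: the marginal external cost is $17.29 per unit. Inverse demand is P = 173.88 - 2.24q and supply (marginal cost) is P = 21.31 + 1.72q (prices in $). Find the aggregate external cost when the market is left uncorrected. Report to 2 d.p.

$666.15

Market equilibrium (private): 21.31 + 1.72q = 173.88 - 2.24q → q_m = 38.5278.
Total external cost = MEC × q_m = 17.29 × 38.5278 = 666.1457.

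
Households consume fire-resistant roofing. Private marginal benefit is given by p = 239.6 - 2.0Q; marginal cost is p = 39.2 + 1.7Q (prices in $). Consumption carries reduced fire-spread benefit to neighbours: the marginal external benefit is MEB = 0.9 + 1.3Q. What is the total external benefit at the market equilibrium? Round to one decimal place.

$1955.5

Market equilibrium (private): 39.2 + 1.7Q = 239.6 - 2.0Q → Q_m = 54.1622.
Total external benefit = ∫₀^{Q_m} (0.9 + 1.3Q) dQ = 0.9×54.1622 + ½×1.3×54.1622² = 1955.5495.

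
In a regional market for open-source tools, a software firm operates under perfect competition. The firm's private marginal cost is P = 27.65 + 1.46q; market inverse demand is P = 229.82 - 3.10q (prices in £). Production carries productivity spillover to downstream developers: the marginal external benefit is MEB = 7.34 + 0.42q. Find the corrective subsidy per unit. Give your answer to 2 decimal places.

Social marginal cost = private MC − MEB = 20.31 + 1.04q.
Set SMC = demand: 20.31 + 1.04q = 229.82 - 3.10q → q* = 50.6063.
The Pigouvian subsidy equals MEB at q*: 7.34 + 0.42×50.6063 = 28.5946.

subsidy = £28.59 per unit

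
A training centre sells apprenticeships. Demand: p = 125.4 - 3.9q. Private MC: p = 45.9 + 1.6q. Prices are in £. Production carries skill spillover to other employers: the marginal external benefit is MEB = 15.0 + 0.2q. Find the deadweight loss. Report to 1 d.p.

DWL = £30.2

Market equilibrium (private): 45.9 + 1.6q = 125.4 - 3.9q → q_m = 14.4545.
Social marginal cost = private MC − MEB = 30.9 + 1.4q.
Set SMC = demand: 30.9 + 1.4q = 125.4 - 3.9q → q* = 17.8302.
Height of the DWL triangle at q_m is demand(q_m) − SMC(q_m) = MEB(q_m) = 17.8909.
DWL = ½ × 3.3757 × 17.8909 = 30.1972.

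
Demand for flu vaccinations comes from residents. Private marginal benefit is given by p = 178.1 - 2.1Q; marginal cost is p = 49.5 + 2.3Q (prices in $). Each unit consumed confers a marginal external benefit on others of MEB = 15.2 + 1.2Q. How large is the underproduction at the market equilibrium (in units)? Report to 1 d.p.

Market equilibrium (private): 49.5 + 2.3Q = 178.1 - 2.1Q → Q_m = 29.2273.
Social marginal benefit = demand + MEB = 193.3 - 0.9Q.
Set SMB = MC: 193.3 - 0.9Q = 49.5 + 2.3Q → Q* = 44.9375.
Gap = |29.2273 − 44.9375| = 15.7102.

15.7 units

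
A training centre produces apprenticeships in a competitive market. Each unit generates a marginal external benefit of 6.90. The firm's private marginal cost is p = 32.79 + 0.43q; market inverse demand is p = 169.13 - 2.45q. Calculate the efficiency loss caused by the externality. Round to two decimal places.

Market equilibrium (private): 32.79 + 0.43q = 169.13 - 2.45q → q_m = 47.3403.
Social marginal cost = private MC − MEB = 25.89 + 0.43q.
Set SMC = demand: 25.89 + 0.43q = 169.13 - 2.45q → q* = 49.7361.
Between q* and q_m the wedge demand − SMC runs linearly from 0 to MEB(q_m), so the loss is a triangle.
DWL = ½ × 2.3958 × 6.9000 = 8.2655.

DWL = 8.27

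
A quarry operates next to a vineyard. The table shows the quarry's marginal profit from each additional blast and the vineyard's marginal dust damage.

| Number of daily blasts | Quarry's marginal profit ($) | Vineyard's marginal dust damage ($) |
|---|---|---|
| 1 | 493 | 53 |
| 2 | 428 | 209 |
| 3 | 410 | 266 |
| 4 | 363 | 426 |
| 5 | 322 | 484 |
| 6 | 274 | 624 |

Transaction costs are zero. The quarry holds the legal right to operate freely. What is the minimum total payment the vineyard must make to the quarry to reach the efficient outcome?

$959

Left alone the quarry would choose level 6 (marginal profit stays positive).
Efficient level: k* = 3 (marginal profit ≥ marginal dust damage through 3).
The vineyard must at least cover the quarry's forgone profit from cutting 6→3: 363 + 322 + 274 = 959.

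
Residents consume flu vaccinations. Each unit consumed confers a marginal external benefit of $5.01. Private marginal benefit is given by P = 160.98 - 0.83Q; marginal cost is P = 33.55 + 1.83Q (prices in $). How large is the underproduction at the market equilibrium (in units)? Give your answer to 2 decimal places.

Market equilibrium (private): 33.55 + 1.83Q = 160.98 - 0.83Q → Q_m = 47.9060.
Social marginal benefit = demand + MEB = 165.99 - 0.83Q.
Set SMB = MC: 165.99 - 0.83Q = 33.55 + 1.83Q → Q* = 49.7895.
Gap = |47.9060 − 49.7895| = 1.8835.

1.88 units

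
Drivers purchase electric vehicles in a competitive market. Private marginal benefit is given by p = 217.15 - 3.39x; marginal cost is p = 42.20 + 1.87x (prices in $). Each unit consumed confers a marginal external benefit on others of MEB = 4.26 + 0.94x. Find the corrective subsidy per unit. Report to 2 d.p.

Social marginal benefit = demand + MEB = 221.41 - 2.45x.
Set SMB = MC: 221.41 - 2.45x = 42.20 + 1.87x → x* = 41.4838.
The Pigouvian subsidy equals MEB at x*: 4.26 + 0.94×41.4838 = 43.2548.

subsidy = $43.25 per unit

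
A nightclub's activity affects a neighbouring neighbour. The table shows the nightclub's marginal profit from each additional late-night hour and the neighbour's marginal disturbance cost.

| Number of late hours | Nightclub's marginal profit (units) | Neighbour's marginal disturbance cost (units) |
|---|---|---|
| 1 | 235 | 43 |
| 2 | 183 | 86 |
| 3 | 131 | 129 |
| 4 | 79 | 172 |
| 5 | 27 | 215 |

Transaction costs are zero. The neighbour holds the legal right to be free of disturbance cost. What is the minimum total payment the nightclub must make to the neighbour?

Efficient level: marginal profit ≥ marginal disturbance cost through level 3, so k* = 3.
With the neighbour holding the right, the nightclub must at least compensate total damage at k*: 43 + 86 + 129 = 258.

258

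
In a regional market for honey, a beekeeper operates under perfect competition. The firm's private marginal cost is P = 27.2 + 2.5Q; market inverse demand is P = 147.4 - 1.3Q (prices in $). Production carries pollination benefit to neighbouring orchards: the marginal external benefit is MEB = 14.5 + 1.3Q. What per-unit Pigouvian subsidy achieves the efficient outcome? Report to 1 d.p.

subsidy = $84.5 per unit

Social marginal cost = private MC − MEB = 12.7 + 1.2Q.
Set SMC = demand: 12.7 + 1.2Q = 147.4 - 1.3Q → Q* = 53.8800.
The Pigouvian subsidy equals MEB at Q*: 14.5 + 1.3×53.8800 = 84.5440.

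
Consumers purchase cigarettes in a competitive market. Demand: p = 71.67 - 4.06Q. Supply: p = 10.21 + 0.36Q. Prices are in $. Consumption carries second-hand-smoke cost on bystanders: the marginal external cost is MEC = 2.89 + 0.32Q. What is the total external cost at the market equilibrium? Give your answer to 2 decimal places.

Market equilibrium (private): 10.21 + 0.36Q = 71.67 - 4.06Q → Q_m = 13.9050.
Total external cost = ∫₀^{Q_m} (2.89 + 0.32Q) dQ = 2.89×13.9050 + ½×0.32×13.9050² = 71.1213.

$71.12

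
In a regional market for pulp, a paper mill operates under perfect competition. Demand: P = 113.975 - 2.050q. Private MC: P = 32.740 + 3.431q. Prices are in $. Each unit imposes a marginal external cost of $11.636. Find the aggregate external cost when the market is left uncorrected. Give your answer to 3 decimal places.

Market equilibrium (private): 32.740 + 3.431q = 113.975 - 2.050q → q_m = 14.8212.
Total external cost = MEC × q_m = 11.636 × 14.8212 = 172.4595.

$172.459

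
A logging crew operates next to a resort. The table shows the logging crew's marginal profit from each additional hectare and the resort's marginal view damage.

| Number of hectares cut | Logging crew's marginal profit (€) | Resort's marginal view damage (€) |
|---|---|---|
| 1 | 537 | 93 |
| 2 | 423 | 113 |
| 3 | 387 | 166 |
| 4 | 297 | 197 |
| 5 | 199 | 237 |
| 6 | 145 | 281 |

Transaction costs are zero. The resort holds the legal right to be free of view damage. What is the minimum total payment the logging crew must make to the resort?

€569

Efficient level: marginal profit ≥ marginal view damage through level 4, so k* = 4.
With the resort holding the right, the logging crew must at least compensate total damage at k*: 93 + 113 + 166 + 197 = 569.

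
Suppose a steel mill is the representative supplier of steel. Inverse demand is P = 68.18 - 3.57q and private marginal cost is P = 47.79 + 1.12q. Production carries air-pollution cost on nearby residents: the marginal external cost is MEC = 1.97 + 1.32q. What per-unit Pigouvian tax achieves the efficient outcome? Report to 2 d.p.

tax = 6.02 per unit

Social marginal cost = private MC + MEC = 49.76 + 2.44q.
Set SMC = demand: 49.76 + 2.44q = 68.18 - 3.57q → q* = 3.0649.
The Pigouvian tax equals MEC at q*: 1.97 + 1.32×3.0649 = 6.0157.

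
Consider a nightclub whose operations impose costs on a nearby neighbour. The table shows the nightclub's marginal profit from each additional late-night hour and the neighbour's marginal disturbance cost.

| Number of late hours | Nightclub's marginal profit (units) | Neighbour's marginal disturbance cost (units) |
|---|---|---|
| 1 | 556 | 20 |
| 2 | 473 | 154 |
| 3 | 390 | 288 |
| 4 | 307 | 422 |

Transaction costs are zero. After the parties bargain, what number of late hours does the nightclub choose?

Bargaining reaches the level where marginal profit last exceeds marginal disturbance cost.
That holds through level 3 (390 ≥ 288) but not at 4 (307 < 422).

3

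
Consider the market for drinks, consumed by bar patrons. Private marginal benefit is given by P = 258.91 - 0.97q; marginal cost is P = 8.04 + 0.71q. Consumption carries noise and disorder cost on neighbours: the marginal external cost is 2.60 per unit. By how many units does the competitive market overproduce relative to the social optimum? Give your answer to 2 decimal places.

Market equilibrium (private): 8.04 + 0.71q = 258.91 - 0.97q → q_m = 149.3274.
Social marginal benefit = demand − MEC = 256.31 - 0.97q.
Set SMB = MC: 256.31 - 0.97q = 8.04 + 0.71q → q* = 147.7798.
Gap = |149.3274 − 147.7798| = 1.5476.

1.55 units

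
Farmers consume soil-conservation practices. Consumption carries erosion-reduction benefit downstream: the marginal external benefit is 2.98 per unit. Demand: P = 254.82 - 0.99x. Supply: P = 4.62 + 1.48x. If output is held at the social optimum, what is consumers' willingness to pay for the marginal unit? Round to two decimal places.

Social marginal benefit = demand + MEB = 257.80 - 0.99x.
Set SMB = MC: 257.80 - 0.99x = 4.62 + 1.48x → x* = 102.5020.
Consumer price on the demand curve at x*: 254.82 − 0.99×102.5020 = 153.3430.

P = 153.34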